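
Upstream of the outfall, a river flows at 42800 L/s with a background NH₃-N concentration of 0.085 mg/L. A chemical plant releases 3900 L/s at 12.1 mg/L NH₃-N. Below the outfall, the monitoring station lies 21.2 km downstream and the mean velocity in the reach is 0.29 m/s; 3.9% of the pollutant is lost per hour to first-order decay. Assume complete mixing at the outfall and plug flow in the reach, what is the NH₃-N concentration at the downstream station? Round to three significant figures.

0.485 mg/L

Conservation of mass: C = (42800·0.08500 + 3900·12.10) / 46700 = 50830/46700 = 1.088 mg/L.
Travel time t = 21.2·1000 / 0.29 = 73100 s = 20.31 h.
3.9%/h lost → k = −ln(1 − 0.039) = 0.03978 h⁻¹.
After decay, C = 1.088 × e^(−kt) = 1.088 × 0.4458 = 0.4852 mg/L.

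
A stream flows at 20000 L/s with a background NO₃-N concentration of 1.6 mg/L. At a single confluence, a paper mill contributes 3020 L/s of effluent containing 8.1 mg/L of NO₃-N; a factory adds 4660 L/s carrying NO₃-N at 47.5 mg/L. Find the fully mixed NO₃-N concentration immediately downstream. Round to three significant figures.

Flow-weighted average: C = (20000·1.600 + 3020·8.100 + 4660·47.50) / 27680 = 277800/27680 = 10.04 mg/L.

10.0 mg/L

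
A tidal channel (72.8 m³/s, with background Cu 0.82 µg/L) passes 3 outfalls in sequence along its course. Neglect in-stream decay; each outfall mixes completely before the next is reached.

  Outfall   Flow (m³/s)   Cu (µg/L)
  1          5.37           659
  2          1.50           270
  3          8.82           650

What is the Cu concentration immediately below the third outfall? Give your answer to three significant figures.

Below outfall 1: Q → 78.17 m³/s, C = (72.80·0.8200 + 5.370·659.0)/78.17 = 46.03 µg/L.
Below outfall 2: Q → 79.67 m³/s, C = (78.17·46.03 + 1.500·270.0)/79.67 = 50.25 µg/L.
Below outfall 3: Q → 88.49 m³/s, C = (79.67·50.25 + 8.820·650.0)/88.49 = 110.0 µg/L.

110 µg/L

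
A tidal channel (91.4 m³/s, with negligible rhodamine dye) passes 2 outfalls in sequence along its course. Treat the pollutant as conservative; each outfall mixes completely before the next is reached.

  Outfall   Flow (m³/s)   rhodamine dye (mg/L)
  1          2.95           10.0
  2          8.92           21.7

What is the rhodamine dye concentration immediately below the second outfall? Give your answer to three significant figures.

2.16 mg/L

Below outfall 1: Q → 94.35 m³/s, C = (91.40·0 + 2.950·10.00)/94.35 = 0.3127 mg/L.
Below outfall 2: Q → 103.3 m³/s, C = (94.35·0.3127 + 8.920·21.70)/103.3 = 2.160 mg/L.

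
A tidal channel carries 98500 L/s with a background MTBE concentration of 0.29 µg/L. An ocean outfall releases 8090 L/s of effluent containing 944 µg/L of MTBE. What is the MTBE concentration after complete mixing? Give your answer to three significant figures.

Mixed concentration C = ΣQC/ΣQ = (98500·0.2900 + 8090·944.0) / 106600 = 7666000/106600 = 71.92 µg/L.

71.9 µg/L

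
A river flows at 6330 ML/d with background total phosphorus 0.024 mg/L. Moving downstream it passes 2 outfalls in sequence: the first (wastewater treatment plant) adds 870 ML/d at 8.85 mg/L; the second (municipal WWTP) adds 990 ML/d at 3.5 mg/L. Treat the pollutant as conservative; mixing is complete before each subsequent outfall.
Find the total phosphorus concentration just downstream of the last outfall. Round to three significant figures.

1.38 mg/L

Outfall 1: combined Q = 7200 ML/d; C = (6330·0.02400 + 870.0·8.850)/7200 = 1.090 mg/L.
Outfall 2: combined Q = 8190 ML/d; C = (7200·1.090 + 990.0·3.500)/8190 = 1.382 mg/L.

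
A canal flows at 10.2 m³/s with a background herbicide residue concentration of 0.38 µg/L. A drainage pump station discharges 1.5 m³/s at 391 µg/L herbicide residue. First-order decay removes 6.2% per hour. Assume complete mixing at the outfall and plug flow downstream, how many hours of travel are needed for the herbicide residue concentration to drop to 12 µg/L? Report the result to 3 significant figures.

Flow-weighted average: C = (10.20·0.3800 + 1.500·391.0) / 11.70 = 590.4/11.70 = 50.46 µg/L.
6.2%/h lost → k = −ln(1 − 0.062) = 0.06401 h⁻¹.
50.46·exp(−k·t) = 12 → t = ln(50.46/12)/k = 80780 s = 22.44 h.

22.4 h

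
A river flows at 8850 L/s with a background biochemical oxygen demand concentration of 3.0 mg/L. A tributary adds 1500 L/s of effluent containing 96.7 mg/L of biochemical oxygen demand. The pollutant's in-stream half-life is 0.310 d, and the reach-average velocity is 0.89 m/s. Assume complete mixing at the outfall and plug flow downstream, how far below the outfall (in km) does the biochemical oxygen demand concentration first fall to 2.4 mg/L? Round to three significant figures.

66.5 km

After mixing, C = (8850·3.000 + 1500·96.70) / 10350 = 171600/10350 = 16.58 mg/L.
Half-life 0.310 d → k = ln 2 / 0.310 = 2.236 d⁻¹.
Set 16.58·exp(−k·t) = 2.4 → t = ln(16.58/2.4)/k = 74680 s = 20.75 h.
Distance = v·t = 0.89·74680 = 66470 m = 66.47 km.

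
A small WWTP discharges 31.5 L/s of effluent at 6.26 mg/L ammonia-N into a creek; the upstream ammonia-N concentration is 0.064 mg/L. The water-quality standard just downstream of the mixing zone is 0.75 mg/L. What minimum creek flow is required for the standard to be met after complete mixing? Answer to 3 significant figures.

Set C_mix = 0.75: (Q·0.06400 + 31.50·6.260) / (Q + 31.50) = 0.75
→ Q = 31.50·(6.260 − 0.75)/(0.75 − 0.06400) = 253.0 L/s.

253 L/s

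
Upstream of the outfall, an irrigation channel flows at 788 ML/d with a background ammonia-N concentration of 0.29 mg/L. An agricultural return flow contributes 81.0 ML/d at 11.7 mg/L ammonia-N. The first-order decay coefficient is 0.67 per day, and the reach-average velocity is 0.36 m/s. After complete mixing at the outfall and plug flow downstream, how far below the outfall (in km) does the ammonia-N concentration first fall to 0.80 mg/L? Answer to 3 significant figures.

Mass balance: C = (788.0·0.2900 + 81.00·11.70) / 869.0 = 1176/869.0 = 1.354 mg/L.
Set 1.354·exp(−k·t) = 0.80 → t = ln(1.354/0.80)/k = 67810 s = 18.84 h.
Distance = v·t = 0.36·67810 = 24410 m = 24.41 km.

24.4 km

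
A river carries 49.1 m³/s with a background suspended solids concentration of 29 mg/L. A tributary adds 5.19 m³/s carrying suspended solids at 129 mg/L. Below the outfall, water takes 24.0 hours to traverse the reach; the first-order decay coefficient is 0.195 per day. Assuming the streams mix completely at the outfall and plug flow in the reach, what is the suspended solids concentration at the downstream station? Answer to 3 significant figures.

31.7 mg/L

Flow-weighted average: C = (49.10·29.00 + 5.190·129.0) / 54.29 = 2093/54.29 = 38.56 mg/L.
After decay, C = 38.56 × e^(−kt) = 38.56 × 0.8228 = 31.73 mg/L.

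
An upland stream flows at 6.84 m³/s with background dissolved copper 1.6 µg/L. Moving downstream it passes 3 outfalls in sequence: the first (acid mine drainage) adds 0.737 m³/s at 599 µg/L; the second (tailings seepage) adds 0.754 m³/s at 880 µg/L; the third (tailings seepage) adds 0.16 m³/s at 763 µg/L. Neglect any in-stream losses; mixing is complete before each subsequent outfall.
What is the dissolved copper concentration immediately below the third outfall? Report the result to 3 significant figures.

Outfall 1: combined Q = 7.577 m³/s; C = (6.840·1.600 + 0.7370·599.0)/7.577 = 59.71 µg/L.
Outfall 2: combined Q = 8.331 m³/s; C = (7.577·59.71 + 0.7540·880.0)/8.331 = 133.9 µg/L.
Outfall 3: combined Q = 8.491 m³/s; C = (8.331·133.9 + 0.1600·763.0)/8.491 = 145.8 µg/L.

146 µg/L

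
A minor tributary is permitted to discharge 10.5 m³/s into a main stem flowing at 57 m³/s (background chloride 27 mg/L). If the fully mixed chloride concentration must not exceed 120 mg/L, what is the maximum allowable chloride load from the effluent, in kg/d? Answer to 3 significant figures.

567000 kg/d

Mass balance at the limit: 57.00·27.00 + 10.50·Cₑ = 67.50·120 → Cₑ = 624.9 mg/L.
Load = 10.50 m³/s × 624.9 g/m³ × 86 400 s/d = 566900 kg/d.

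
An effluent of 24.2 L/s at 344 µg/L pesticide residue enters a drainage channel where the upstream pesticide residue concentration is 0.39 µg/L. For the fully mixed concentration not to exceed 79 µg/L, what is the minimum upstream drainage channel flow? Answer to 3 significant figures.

81.6 L/s

Set C_mix = 79: (Q·0.3900 + 24.20·344.0) / (Q + 24.20) = 79
→ Q = 24.20·(344.0 − 79)/(79 − 0.3900) = 81.58 L/s.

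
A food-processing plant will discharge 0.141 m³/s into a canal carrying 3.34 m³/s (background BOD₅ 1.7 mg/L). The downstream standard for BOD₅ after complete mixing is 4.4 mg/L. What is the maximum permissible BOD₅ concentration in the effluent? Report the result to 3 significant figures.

At the limit, (Qr·Cr + Qe·Cₑ)/(Qr + Qe) = 4.4:
Cₑ = (3.481·4.4 − 3.340·1.700) / 0.1410 = 68.36 mg/L.

68.4 mg/L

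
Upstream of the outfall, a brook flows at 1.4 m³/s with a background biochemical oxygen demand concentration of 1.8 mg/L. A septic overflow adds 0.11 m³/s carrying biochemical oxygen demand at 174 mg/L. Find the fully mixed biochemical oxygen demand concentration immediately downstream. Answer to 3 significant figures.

Conservation of mass: C = (1.400·1.800 + 0.1100·174.0) / 1.510 = 21.66/1.510 = 14.34 mg/L.

14.3 mg/L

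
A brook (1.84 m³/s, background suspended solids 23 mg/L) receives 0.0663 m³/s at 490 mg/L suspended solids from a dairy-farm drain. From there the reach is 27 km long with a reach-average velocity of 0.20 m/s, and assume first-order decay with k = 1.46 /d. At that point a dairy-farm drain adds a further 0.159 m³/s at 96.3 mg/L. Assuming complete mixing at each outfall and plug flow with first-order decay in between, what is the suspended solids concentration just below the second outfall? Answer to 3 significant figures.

Flow-weighted average: C = (1.840·23.00 + 0.06630·490.0) / 1.906 = 74.81/1.906 = 39.24 mg/L; combined flow 1.906 m³/s.
Travel time t = 27·1000 / 0.20 = 135000 s = 37.50 h.
Decay over the reach: 39.24·exp(−kt) = 39.24·0.1022 = 4.009 mg/L.
Second outfall: C = (1.906·4.009 + 0.1590·96.30)/2.065 = 11.11 mg/L.

11.1 mg/L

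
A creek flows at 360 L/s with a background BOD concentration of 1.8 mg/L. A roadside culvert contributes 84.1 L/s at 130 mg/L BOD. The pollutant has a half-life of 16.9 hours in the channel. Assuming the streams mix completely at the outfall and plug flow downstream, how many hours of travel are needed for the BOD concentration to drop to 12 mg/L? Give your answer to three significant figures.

After mixing, C = (360.0·1.800 + 84.10·130.0) / 444.1 = 11580/444.1 = 26.08 mg/L.
Half-life 16.9 h → k = ln 2 / 16.9 = 0.04101 h⁻¹ = 0.9844 d⁻¹.
26.08·exp(−k·t) = 12 → t = ln(26.08/12)/k = 68130 s = 18.92 h.

18.9 h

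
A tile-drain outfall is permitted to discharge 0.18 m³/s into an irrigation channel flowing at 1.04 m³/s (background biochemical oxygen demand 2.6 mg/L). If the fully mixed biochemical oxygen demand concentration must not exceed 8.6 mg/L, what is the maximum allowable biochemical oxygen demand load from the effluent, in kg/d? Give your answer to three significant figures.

Mass balance at the limit: 1.040·2.600 + 0.1800·Cₑ = 1.220·8.6 → Cₑ = 43.27 mg/L.
Load = 0.1800 m³/s × 43.27 g/m³ × 86 400 s/d = 672.9 kg/d.

673 kg/d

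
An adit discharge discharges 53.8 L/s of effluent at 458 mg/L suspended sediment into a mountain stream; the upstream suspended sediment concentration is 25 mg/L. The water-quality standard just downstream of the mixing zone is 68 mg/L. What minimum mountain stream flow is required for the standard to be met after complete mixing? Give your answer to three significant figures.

488 L/s

Set C_mix = 68: (Q·25.00 + 53.80·458.0) / (Q + 53.80) = 68
→ Q = 53.80·(458.0 − 68)/(68 − 25.00) = 488.0 L/s.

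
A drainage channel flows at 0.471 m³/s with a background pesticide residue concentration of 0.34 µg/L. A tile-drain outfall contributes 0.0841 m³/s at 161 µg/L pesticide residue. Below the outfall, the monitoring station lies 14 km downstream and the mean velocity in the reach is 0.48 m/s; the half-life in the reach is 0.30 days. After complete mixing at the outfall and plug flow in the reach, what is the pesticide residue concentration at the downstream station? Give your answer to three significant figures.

11.3 µg/L

Mass balance: C = (0.4710·0.3400 + 0.08410·161.0) / 0.5551 = 13.70/0.5551 = 24.68 µg/L.
Travel time t = 14·1000 / 0.48 = 29170 s = 8.102 h.
Half-life 0.30 d → k = ln 2 / 0.30 = 2.310 d⁻¹.
After decay, C = 24.68 × e^(−kt) = 24.68 × 0.4584 = 11.31 µg/L.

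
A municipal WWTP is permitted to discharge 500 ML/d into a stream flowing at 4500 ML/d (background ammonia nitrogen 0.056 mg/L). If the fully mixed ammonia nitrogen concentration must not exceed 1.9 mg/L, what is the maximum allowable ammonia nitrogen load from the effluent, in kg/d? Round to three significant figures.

9250 kg/d

Mass balance at the limit: 4500·0.05600 + 500.0·Cₑ = 5000·1.9 → Cₑ = 18.50 mg/L.
500.0 ML/d = 5.787 m³/s. Load = 5.787 m³/s × 18.50 g/m³ × 86 400 s/d = 9248 kg/d.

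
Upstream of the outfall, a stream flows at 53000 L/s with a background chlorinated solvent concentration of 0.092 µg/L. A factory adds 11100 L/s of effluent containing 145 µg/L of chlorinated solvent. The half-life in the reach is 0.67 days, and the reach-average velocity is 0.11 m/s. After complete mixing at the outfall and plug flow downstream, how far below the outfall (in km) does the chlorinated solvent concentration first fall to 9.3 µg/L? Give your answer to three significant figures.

Mass balance: C = (53000·0.09200 + 11100·145.0) / 64100 = 1614000/64100 = 25.19 µg/L.
Half-life 0.67 d → k = ln 2 / 0.67 = 1.035 d⁻¹.
Set 25.19·exp(−k·t) = 9.3 → t = ln(25.19/9.3)/k = 83200 s = 23.11 h.
Distance = v·t = 0.11·83200 = 9152 m = 9.152 km.

9.15 km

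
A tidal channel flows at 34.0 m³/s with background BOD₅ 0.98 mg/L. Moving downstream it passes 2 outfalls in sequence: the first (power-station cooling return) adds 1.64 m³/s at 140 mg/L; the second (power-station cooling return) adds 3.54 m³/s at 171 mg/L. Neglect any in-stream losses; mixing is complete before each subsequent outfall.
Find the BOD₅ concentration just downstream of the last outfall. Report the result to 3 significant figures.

22.2 mg/L

Outfall 1: combined Q = 35.64 m³/s; C = (34.00·0.9800 + 1.640·140.0)/35.64 = 7.377 mg/L.
Outfall 2: combined Q = 39.18 m³/s; C = (35.64·7.377 + 3.540·171.0)/39.18 = 22.16 mg/L.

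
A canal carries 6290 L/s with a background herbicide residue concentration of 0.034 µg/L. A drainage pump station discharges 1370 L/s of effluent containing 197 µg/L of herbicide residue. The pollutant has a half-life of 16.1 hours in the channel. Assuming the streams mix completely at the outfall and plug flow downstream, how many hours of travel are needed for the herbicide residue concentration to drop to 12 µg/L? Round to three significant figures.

After mixing, C = (6290·0.03400 + 1370·197.0) / 7660 = 270100/7660 = 35.26 µg/L.
Half-life 16.1 h → k = ln 2 / 16.1 = 0.04305 h⁻¹ = 1.033 d⁻¹.
35.26·exp(−k·t) = 12 → t = ln(35.26/12)/k = 90130 s = 25.04 h.

25.0 h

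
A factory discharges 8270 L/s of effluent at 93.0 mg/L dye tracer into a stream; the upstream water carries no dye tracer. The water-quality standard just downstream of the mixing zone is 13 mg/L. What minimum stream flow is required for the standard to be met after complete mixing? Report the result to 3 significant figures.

Set C_mix = 13: (Q·0 + 8270·93.00) / (Q + 8270) = 13
→ Q = 8270·(93.00 − 13)/(13 − 0) = 50890 L/s.

50900 L/s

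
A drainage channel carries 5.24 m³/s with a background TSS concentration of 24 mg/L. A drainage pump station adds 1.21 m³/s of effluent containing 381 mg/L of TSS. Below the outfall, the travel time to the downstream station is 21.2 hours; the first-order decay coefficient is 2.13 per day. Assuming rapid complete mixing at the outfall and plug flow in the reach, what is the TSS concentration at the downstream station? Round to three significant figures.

13.9 mg/L

After mixing, C = (5.240·24.00 + 1.210·381.0) / 6.450 = 586.8/6.450 = 90.97 mg/L.
Decay over the reach: 90.97·exp(−kt) = 90.97·0.1524 = 13.86 mg/L.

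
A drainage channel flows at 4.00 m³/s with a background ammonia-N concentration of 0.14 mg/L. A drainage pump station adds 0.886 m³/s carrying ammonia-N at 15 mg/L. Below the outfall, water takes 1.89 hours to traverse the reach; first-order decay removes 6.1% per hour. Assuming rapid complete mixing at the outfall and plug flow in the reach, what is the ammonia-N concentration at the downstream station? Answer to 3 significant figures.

Conservation of mass: C = (4.000·0.1400 + 0.8860·15.00) / 4.886 = 13.85/4.886 = 2.835 mg/L.
6.1%/h lost → k = −ln(1 − 0.061) = 0.06294 h⁻¹.
Decay over the reach: 2.835·exp(−kt) = 2.835·0.8878 = 2.517 mg/L.

2.52 mg/L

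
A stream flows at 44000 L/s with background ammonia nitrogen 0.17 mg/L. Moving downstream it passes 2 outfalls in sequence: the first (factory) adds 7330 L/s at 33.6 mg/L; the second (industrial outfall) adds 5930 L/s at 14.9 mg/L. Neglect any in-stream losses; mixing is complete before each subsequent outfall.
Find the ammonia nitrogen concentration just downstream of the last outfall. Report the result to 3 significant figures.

5.97 mg/L

After outfall 1: Q = 44000 + 7330 = 51330 L/s; C = (44000·0.1700 + 7330·33.60)/51330 = 4.944 mg/L.
After outfall 2: Q = 51330 + 5930 = 57260 L/s; C = (51330·4.944 + 5930·14.90)/57260 = 5.975 mg/L.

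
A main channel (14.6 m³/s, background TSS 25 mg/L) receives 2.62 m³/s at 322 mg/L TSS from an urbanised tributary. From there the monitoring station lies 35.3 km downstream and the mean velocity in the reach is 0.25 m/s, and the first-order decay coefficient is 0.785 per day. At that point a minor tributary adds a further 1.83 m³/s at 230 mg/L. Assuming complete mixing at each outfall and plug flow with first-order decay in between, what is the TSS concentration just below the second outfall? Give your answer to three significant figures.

39.7 mg/L

After mixing, C = (14.60·25.00 + 2.620·322.0) / 17.22 = 1209/17.22 = 70.19 mg/L; combined flow 17.22 m³/s.
Travel time t = 35.3·1000 / 0.25 = 141200 s = 39.22 h.
After decay, C = 70.19 × e^(−kt) = 70.19 × 0.2772 = 19.46 mg/L.
At the second outfall, C = (17.22·19.46 + 1.830·230.0) / (17.22 + 1.830) = 39.68 mg/L.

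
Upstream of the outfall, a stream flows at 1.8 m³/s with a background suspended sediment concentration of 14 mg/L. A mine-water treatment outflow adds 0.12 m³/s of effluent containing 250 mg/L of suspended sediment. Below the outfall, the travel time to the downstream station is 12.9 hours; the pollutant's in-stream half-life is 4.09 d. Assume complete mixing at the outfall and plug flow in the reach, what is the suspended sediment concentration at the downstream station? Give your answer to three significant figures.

Flow-weighted average: C = (1.800·14.00 + 0.1200·250.0) / 1.920 = 55.20/1.920 = 28.75 mg/L.
Half-life 4.09 d → k = ln 2 / 4.09 = 0.1695 d⁻¹.
Applying C = C₀e^(−kt): 28.75 × 0.9129 = 26.25 mg/L.

26.2 mg/L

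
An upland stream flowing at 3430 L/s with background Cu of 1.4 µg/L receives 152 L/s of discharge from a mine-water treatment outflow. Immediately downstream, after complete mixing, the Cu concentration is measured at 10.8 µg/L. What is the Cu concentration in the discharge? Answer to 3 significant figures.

223 µg/L

Mass balance: 3430·1.400 + 152.0·Cₑ = 3582·10.80
→ Cₑ = (3582·10.80 − 3430·1.400) / 152.0 = 222.9 µg/L.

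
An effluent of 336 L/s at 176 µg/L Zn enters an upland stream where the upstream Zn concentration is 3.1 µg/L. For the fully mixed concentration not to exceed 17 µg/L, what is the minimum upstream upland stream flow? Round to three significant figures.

3840 L/s

Set C_mix = 17: (Q·3.100 + 336.0·176.0) / (Q + 336.0) = 17
→ Q = 336.0·(176.0 − 17)/(17 − 3.100) = 3843 L/s.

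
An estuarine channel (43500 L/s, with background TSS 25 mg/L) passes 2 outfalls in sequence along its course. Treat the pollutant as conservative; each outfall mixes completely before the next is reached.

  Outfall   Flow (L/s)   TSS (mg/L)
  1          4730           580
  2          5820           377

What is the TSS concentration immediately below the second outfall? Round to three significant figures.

Below outfall 1: Q → 48230 L/s, C = (43500·25.00 + 4730·580.0)/48230 = 79.43 mg/L.
Below outfall 2: Q → 54050 L/s, C = (48230·79.43 + 5820·377.0)/54050 = 111.5 mg/L.

111 mg/L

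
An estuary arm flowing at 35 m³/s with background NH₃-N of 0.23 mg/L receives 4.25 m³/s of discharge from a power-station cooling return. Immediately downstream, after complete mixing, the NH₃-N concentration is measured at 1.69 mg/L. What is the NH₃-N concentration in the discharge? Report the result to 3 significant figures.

Mass balance: 35.00·0.2300 + 4.250·Cₑ = 39.25·1.690
→ Cₑ = (39.25·1.690 − 35.00·0.2300) / 4.250 = 13.71 mg/L.

13.7 mg/L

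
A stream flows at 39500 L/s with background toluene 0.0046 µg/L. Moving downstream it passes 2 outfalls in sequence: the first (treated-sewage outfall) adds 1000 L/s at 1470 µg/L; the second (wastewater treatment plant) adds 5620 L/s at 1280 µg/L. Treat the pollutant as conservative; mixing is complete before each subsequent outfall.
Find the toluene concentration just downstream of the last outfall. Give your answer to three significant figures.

188 µg/L

Outfall 1: combined Q = 40500 L/s; C = (39500·0.004600 + 1000·1470)/40500 = 36.30 µg/L.
Outfall 2: combined Q = 46120 L/s; C = (40500·36.30 + 5620·1280)/46120 = 187.9 µg/L.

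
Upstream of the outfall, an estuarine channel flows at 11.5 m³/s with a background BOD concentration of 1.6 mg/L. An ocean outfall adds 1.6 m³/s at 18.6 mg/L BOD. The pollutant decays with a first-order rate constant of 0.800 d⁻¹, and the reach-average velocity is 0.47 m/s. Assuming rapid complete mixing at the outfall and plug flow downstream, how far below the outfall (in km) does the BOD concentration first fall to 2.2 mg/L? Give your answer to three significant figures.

Mixed concentration C = ΣQC/ΣQ = (11.50·1.600 + 1.600·18.60) / 13.10 = 48.16/13.10 = 3.676 mg/L.
Set 3.676·exp(−k·t) = 2.2 → t = ln(3.676/2.2)/k = 55450 s = 15.40 h.
Distance = v·t = 0.47·55450 = 26060 m = 26.06 km.

26.1 km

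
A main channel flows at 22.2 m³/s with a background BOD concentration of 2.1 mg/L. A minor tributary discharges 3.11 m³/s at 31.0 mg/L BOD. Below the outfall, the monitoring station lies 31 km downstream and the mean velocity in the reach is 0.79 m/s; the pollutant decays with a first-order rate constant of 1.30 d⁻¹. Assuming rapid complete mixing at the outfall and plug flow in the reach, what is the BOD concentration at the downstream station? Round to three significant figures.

Mixed concentration C = ΣQC/ΣQ = (22.20·2.100 + 3.110·31.00) / 25.31 = 143.0/25.31 = 5.651 mg/L.
Travel time t = 31·1000 / 0.79 = 39240 s = 10.90 h.
After decay, C = 5.651 × e^(−kt) = 5.651 × 0.5541 = 3.131 mg/L.

3.13 mg/L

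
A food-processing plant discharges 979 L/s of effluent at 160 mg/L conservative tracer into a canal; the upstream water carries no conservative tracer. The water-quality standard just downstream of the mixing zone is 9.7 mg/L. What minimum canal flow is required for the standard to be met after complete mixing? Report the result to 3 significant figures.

Set C_mix = 9.7: (Q·0 + 979.0·160.0) / (Q + 979.0) = 9.7
→ Q = 979.0·(160.0 − 9.7)/(9.7 − 0) = 15170 L/s.

15200 L/s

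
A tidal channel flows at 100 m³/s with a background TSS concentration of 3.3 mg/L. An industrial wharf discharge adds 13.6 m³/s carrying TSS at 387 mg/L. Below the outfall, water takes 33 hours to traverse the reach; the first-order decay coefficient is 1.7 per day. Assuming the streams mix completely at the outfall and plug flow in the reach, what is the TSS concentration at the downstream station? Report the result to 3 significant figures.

4.75 mg/L

Mixed concentration C = ΣQC/ΣQ = (100.0·3.300 + 13.60·387.0) / 113.6 = 5593/113.6 = 49.24 mg/L.
Decay over the reach: 49.24·exp(−kt) = 49.24·0.09657 = 4.755 mg/L.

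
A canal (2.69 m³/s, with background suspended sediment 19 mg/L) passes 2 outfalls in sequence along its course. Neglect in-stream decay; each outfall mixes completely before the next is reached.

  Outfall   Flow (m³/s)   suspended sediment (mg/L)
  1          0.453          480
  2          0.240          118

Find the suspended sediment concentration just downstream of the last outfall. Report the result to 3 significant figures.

Outfall 1: combined Q = 3.143 m³/s; C = (2.690·19.00 + 0.4530·480.0)/3.143 = 85.44 mg/L.
Outfall 2: combined Q = 3.383 m³/s; C = (3.143·85.44 + 0.2400·118.0)/3.383 = 87.75 mg/L.

87.8 mg/L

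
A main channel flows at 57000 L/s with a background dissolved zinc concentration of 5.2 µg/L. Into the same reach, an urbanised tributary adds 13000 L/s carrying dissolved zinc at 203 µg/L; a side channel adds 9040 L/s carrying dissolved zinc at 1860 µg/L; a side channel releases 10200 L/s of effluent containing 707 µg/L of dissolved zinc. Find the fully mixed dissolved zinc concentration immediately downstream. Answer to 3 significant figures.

302 µg/L

Flow-weighted average: C = (57000·5.200 + 13000·203.0 + 9040·1860 + 10200·707.0) / 89240 = 26960000/89240 = 302.1 µg/L.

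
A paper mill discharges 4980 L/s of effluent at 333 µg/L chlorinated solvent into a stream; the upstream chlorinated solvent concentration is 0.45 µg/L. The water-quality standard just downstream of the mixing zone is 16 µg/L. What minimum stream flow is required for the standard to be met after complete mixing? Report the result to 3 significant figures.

Set C_mix = 16: (Q·0.4500 + 4980·333.0) / (Q + 4980) = 16
→ Q = 4980·(333.0 − 16)/(16 − 0.4500) = 101500 L/s.

102000 L/s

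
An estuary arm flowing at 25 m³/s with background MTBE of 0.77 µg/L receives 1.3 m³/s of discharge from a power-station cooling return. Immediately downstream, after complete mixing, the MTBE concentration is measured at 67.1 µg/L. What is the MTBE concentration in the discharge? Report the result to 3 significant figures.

Mass balance: 25.00·0.7700 + 1.300·Cₑ = 26.30·67.10
→ Cₑ = (26.30·67.10 − 25.00·0.7700) / 1.300 = 1343 µg/L.

1340 µg/L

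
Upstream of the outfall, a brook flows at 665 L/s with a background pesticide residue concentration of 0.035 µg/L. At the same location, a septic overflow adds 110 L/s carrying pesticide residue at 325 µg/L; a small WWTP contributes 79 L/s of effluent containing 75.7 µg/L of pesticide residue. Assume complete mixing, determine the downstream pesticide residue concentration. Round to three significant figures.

Mass balance: C = (665.0·0.03500 + 110.0·325.0 + 79.00·75.70) / 854.0 = 41750/854.0 = 48.89 µg/L.

48.9 µg/L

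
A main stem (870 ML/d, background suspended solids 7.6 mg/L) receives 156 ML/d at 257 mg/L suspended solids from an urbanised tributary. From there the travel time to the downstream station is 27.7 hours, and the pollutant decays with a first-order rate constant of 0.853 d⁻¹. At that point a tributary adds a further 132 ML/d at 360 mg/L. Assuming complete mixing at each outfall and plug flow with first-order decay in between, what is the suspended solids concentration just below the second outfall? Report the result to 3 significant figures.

Mixed concentration C = ΣQC/ΣQ = (870.0·7.600 + 156.0·257.0) / 1026 = 46700/1026 = 45.52 mg/L; combined flow 1026 ML/d.
First-order decay: C = 45.52·exp(−k·t) = 45.52·0.3736 = 17.01 mg/L.
Second outfall: C = (1026·17.01 + 132.0·360.0)/1158 = 56.11 mg/L.

56.1 mg/L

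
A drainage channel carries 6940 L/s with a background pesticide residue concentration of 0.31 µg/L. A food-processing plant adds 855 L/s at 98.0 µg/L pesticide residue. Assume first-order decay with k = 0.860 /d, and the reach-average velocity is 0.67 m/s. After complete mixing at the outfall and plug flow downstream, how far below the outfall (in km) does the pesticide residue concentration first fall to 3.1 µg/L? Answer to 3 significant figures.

Mass balance: C = (6940·0.3100 + 855.0·98.00) / 7795 = 85940/7795 = 11.03 µg/L.
Set 11.03·exp(−k·t) = 3.1 → t = ln(11.03/3.1)/k = 127500 s = 35.41 h.
Distance = v·t = 0.67·127500 = 85400 m = 85.40 km.

85.4 km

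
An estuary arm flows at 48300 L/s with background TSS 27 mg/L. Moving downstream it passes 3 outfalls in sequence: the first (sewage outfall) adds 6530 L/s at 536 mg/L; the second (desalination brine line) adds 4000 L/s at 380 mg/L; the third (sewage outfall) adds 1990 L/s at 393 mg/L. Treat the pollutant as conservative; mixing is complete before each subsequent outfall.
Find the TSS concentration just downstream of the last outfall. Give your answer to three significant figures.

117 mg/L

After outfall 1: Q = 48300 + 6530 = 54830 L/s; C = (48300·27.00 + 6530·536.0)/54830 = 87.62 mg/L.
After outfall 2: Q = 54830 + 4000 = 58830 L/s; C = (54830·87.62 + 4000·380.0)/58830 = 107.5 mg/L.
After outfall 3: Q = 58830 + 1990 = 60820 L/s; C = (58830·107.5 + 1990·393.0)/60820 = 116.8 mg/L.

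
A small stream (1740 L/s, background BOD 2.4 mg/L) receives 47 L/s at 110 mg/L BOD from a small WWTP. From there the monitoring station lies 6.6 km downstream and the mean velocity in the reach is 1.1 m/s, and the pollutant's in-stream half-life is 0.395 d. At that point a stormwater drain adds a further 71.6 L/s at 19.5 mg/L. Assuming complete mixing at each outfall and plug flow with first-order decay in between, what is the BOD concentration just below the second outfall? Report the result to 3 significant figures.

5.20 mg/L

Mass balance: C = (1740·2.400 + 47.00·110.0) / 1787 = 9346/1787 = 5.230 mg/L; combined flow 1787 L/s.
Travel time t = 6.6·1000 / 1.1 = 6000 s = 1.667 h.
Half-life 0.395 d → k = ln 2 / 0.395 = 1.755 d⁻¹.
First-order decay: C = 5.230·exp(−k·t) = 5.230·0.8853 = 4.630 mg/L.
Second outfall: C = (1787·4.630 + 71.60·19.50)/1859 = 5.203 mg/L.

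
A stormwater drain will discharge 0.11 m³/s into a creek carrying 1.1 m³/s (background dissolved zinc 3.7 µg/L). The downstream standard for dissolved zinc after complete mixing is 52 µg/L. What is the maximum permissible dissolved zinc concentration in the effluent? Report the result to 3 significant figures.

At the limit, (Qr·Cr + Qe·Cₑ)/(Qr + Qe) = 52:
Cₑ = (1.210·52 − 1.100·3.700) / 0.1100 = 535.0 µg/L.

535 µg/L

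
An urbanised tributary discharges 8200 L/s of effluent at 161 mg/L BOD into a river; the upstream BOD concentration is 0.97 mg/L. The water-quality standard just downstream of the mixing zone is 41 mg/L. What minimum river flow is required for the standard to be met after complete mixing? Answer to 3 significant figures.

Set C_mix = 41: (Q·0.9700 + 8200·161.0) / (Q + 8200) = 41
→ Q = 8200·(161.0 − 41)/(41 − 0.9700) = 24580 L/s.

24600 L/s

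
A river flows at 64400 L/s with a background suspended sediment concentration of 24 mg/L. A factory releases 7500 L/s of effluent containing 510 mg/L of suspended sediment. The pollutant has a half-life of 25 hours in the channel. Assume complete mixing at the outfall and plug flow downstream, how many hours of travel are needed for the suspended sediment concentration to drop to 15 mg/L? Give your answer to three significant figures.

57.9 h

Conservation of mass: C = (64400·24.00 + 7500·510.0) / 71900 = 5371000/71900 = 74.70 mg/L.
Half-life 25 h → k = ln 2 / 25 = 0.02773 h⁻¹ = 0.6654 d⁻¹.
74.70·exp(−k·t) = 15 → t = ln(74.70/15)/k = 208400 s = 57.90 h.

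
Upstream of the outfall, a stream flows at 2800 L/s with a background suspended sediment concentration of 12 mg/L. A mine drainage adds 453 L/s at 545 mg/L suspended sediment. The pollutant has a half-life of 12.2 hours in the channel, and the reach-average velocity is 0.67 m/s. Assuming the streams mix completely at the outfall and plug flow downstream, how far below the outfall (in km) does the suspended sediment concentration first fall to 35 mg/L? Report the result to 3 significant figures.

Mass balance: C = (2800·12.00 + 453.0·545.0) / 3253 = 280500/3253 = 86.22 mg/L.
Half-life 12.2 h → k = ln 2 / 12.2 = 0.05682 h⁻¹ = 1.364 d⁻¹.
Set 86.22·exp(−k·t) = 35 → t = ln(86.22/35)/k = 57130 s = 15.87 h.
Distance = v·t = 0.67·57130 = 38280 m = 38.28 km.

38.3 km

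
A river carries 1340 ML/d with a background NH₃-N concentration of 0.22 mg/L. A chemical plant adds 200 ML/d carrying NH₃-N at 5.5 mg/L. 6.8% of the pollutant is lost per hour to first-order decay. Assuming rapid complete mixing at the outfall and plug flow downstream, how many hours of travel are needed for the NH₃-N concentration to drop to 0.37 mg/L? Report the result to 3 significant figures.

Mixed concentration C = ΣQC/ΣQ = (1340·0.2200 + 200.0·5.500) / 1540 = 1395/1540 = 0.9057 mg/L.
6.8%/h lost → k = −ln(1 − 0.068) = 0.07042 h⁻¹.
0.9057·exp(−k·t) = 0.37 → t = ln(0.9057/0.37)/k = 45760 s = 12.71 h.

12.7 h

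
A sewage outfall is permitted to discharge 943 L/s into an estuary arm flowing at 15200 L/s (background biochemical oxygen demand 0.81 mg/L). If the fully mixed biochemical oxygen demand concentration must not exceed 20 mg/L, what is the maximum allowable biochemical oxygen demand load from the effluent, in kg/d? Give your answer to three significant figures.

26800 kg/d

Mass balance at the limit: 15200·0.8100 + 943.0·Cₑ = 16140·20 → Cₑ = 329.3 mg/L.
943.0 L/s = 0.9430 m³/s. Load = 0.9430 m³/s × 329.3 g/m³ × 86 400 s/d = 26830 kg/d.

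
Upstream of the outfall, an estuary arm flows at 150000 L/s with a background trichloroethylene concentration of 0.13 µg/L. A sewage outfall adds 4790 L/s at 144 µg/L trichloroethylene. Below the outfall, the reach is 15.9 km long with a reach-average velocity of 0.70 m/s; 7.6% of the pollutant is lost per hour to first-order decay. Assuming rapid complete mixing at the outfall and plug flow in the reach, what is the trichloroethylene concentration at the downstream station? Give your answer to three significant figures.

Mixed concentration C = ΣQC/ΣQ = (150000·0.1300 + 4790·144.0) / 154800 = 709300/154800 = 4.582 µg/L.
Travel time t = 15.9·1000 / 0.70 = 22710 s = 6.310 h.
7.6%/h lost → k = −ln(1 − 0.076) = 0.07904 h⁻¹.
Applying C = C₀e^(−kt): 4.582 × 0.6073 = 2.783 µg/L.

2.78 µg/L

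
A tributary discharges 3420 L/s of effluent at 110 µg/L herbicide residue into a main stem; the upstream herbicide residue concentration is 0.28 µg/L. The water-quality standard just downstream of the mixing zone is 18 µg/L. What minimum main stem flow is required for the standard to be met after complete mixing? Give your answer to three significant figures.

17800 L/s

Set C_mix = 18: (Q·0.2800 + 3420·110.0) / (Q + 3420) = 18
→ Q = 3420·(110.0 − 18)/(18 − 0.2800) = 17760 L/s.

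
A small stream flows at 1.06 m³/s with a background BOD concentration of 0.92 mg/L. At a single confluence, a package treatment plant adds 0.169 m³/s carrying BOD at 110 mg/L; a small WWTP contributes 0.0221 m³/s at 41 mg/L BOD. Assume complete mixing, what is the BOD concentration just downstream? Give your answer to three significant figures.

16.4 mg/L

Mixed concentration C = ΣQC/ΣQ = (1.060·0.9200 + 0.1690·110.0 + 0.02210·41.00) / 1.251 = 20.47/1.251 = 16.36 mg/L.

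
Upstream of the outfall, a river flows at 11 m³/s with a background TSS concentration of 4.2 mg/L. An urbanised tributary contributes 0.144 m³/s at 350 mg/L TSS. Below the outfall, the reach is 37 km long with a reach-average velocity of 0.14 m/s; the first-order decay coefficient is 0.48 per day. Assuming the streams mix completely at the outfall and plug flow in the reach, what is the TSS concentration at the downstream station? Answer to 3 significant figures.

2.00 mg/L

Mixed concentration C = ΣQC/ΣQ = (11.00·4.200 + 0.1440·350.0) / 11.14 = 96.60/11.14 = 8.668 mg/L.
Travel time t = 37·1000 / 0.14 = 264300 s = 73.41 h.
Decay over the reach: 8.668·exp(−kt) = 8.668·0.2303 = 1.997 mg/L.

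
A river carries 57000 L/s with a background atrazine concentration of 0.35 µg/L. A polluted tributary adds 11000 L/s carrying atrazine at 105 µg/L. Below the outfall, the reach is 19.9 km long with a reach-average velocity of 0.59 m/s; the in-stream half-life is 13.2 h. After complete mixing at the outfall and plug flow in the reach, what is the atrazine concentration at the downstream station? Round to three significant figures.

10.6 µg/L

Mixed concentration C = ΣQC/ΣQ = (57000·0.3500 + 11000·105.0) / 68000 = 1175000/68000 = 17.28 µg/L.
Travel time t = 19.9·1000 / 0.59 = 33730 s = 9.369 h.
Half-life 13.2 h → k = ln 2 / 13.2 = 0.05251 h⁻¹ = 1.260 d⁻¹.
First-order decay: C = 17.28·exp(−k·t) = 17.28·0.6114 = 10.56 µg/L.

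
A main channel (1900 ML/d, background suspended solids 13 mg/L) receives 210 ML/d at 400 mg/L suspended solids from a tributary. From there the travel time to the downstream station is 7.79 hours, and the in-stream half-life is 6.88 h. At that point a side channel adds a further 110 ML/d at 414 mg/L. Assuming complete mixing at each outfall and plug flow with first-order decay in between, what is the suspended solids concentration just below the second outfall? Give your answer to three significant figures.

42.9 mg/L

After mixing, C = (1900·13.00 + 210.0·400.0) / 2110 = 108700/2110 = 51.52 mg/L; combined flow 2110 ML/d.
Half-life 6.88 h → k = ln 2 / 6.88 = 0.1007 h⁻¹ = 2.418 d⁻¹.
First-order decay: C = 51.52·exp(−k·t) = 51.52·0.4562 = 23.50 mg/L.
At the second outfall, C = (2110·23.50 + 110.0·414.0) / (2110 + 110.0) = 42.85 mg/L.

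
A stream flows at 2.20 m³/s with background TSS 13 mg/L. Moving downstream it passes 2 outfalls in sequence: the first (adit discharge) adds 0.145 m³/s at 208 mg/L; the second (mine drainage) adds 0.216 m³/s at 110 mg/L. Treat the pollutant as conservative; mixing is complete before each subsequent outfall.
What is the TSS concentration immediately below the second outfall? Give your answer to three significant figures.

After outfall 1: Q = 2.200 + 0.1450 = 2.345 m³/s; C = (2.200·13.00 + 0.1450·208.0)/2.345 = 25.06 mg/L.
After outfall 2: Q = 2.345 + 0.2160 = 2.561 m³/s; C = (2.345·25.06 + 0.2160·110.0)/2.561 = 32.22 mg/L.

32.2 mg/L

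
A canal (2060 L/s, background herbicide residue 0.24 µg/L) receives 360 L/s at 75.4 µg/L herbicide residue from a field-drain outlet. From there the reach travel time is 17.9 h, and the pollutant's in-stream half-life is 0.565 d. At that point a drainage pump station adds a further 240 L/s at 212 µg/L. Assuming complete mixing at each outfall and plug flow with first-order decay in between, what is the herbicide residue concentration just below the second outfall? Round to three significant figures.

Mass balance: C = (2060·0.2400 + 360.0·75.40) / 2420 = 27640/2420 = 11.42 µg/L; combined flow 2420 L/s.
Half-life 0.565 d → k = ln 2 / 0.565 = 1.227 d⁻¹.
After decay, C = 11.42 × e^(−kt) = 11.42 × 0.4005 = 4.574 µg/L.
At the second outfall, C = (2420·4.574 + 240.0·212.0) / (2420 + 240.0) = 23.29 µg/L.

23.3 µg/L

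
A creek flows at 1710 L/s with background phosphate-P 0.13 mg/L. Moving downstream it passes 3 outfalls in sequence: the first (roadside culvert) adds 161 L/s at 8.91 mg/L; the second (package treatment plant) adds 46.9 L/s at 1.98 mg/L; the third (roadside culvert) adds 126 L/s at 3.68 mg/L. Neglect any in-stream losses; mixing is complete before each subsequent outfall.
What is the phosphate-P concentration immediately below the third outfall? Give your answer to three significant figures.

Below outfall 1: Q → 1871 L/s, C = (1710·0.1300 + 161.0·8.910)/1871 = 0.8855 mg/L.
Below outfall 2: Q → 1918 L/s, C = (1871·0.8855 + 46.90·1.980)/1918 = 0.9123 mg/L.
Below outfall 3: Q → 2044 L/s, C = (1918·0.9123 + 126.0·3.680)/2044 = 1.083 mg/L.

1.08 mg/L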